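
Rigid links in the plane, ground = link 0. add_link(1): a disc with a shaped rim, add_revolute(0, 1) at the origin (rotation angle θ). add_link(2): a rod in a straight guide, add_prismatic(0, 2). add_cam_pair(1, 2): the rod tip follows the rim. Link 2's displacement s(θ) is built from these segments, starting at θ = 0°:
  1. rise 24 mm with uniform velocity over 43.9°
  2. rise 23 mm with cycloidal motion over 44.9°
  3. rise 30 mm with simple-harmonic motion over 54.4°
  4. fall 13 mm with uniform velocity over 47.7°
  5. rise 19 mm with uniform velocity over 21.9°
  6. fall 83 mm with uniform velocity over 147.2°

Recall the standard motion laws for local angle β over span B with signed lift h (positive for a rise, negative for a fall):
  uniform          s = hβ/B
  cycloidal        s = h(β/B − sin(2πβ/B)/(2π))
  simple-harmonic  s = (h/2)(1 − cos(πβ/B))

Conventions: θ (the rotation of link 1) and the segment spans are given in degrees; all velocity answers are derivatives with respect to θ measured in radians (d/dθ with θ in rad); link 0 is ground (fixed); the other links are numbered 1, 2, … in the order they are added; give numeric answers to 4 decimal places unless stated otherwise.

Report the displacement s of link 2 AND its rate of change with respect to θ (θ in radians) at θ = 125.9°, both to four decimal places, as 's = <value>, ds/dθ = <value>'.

segment 1 (0° to 43.9°, uniform, h = 24) is passed completely: s = 0.0000 + (24) = 24.0000
segment 2 (43.9° to 88.8°, cycloidal, h = 23) is passed completely: s = 24.0000 + (23) = 47.0000
θ = 125.9° falls in segment 3 (88.8° to 143.2°, simple-harmonic, h = 30): β = 125.9 − 88.8 = 37.1°, B = 54.4°; Δs = 30/2·(1 − cos(π·0.6820)) = 23.1162; s = 47.0000 + 23.1162 = 70.1162
velocity in seg [88.8°–143.2°] (simple-harmonic), θ in radians: β = 37.1° = 0.6475 rad, B = 54.4° = 0.9495 rad; ds/dθ = (πh/(2B)) sin(πβ/B) = (π·30/(2·0.9495)) sin(π·0.6820) = 41.739299 mm/rad

s = 70.1162, ds/dθ = 41.7393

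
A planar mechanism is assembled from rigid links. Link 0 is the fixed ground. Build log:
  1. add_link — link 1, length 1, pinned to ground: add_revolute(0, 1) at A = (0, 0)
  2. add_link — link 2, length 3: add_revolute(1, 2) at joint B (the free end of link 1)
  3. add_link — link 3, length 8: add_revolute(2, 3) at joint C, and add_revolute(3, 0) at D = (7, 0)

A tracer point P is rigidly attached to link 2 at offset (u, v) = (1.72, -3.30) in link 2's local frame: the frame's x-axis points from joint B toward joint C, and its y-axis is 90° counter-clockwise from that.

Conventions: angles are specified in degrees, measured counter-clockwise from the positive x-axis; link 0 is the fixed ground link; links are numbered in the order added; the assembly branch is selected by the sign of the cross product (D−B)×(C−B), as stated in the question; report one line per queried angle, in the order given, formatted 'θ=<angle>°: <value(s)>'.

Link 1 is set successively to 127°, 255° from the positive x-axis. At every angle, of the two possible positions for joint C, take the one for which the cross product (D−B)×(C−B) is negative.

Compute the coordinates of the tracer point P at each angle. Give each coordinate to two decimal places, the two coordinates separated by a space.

A=(0,0), D=(7.00,0)
θ=127°: B = A + 1.00·(cos127°, sin127°) = (-0.6018, 0.7986)
θ=127°: |BD| = 7.6437
θ=127°: circle(B,3.00) ∩ circle(D,8.00): a=0.2241, h=2.9916
θ=127°:   candidates: C₊=(-0.0664,3.7505) cross=22.867; C₋=(-0.6915,-2.2000) cross=-22.867
θ=127°:   branch - wants cross < 0 → take C=(-0.6915,-2.2000) (cross=-22.867)
θ=127°: ex = (C−B)/|BC| = (-0.0299,-0.9996); ey = (0.9996,-0.0299)
θ=127°: P = B + 1.72·ex + -3.30·ey = (-3.9518,-0.8219)
θ=255°: B = A + 1.00·(cos255°, sin255°) = (-0.2588, -0.9659)
θ=255°: |BD| = 7.3228
θ=255°: circle(B,3.00) ∩ circle(D,8.00): a=-0.0940, h=2.9985
θ=255°:   candidates: C₊=(-0.7475,1.9940) cross=21.958; C₋=(0.0435,-3.9507) cross=-21.958
θ=255°:   branch - wants cross < 0 → take C=(0.0435,-3.9507) (cross=-21.958)
θ=255°: ex = (C−B)/|BC| = (0.1008,-0.9949); ey = (0.9949,0.1008)
θ=255°: P = B + 1.72·ex + -3.30·ey = (-3.3687,-3.0098)

θ=127°: -3.95 -0.82
θ=255°: -3.37 -3.01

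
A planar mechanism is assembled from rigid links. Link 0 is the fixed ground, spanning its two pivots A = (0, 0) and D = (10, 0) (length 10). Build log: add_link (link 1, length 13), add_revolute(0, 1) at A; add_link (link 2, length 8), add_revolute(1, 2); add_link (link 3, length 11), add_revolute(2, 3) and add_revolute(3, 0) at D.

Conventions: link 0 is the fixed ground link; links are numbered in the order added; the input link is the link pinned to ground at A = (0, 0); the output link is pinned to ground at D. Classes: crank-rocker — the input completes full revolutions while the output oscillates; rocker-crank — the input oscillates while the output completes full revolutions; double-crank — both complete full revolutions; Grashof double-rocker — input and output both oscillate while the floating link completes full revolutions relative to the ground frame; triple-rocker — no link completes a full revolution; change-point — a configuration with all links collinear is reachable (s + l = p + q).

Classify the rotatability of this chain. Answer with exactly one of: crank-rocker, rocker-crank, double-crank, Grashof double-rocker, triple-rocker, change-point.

lengths: ground=10, input=13, coupler=8, output=11
sorted: s=8 (shortest), l=13 (longest), p+q=21
s + l = 21 vs p + q = 21
s + l = p + q → change-point (collinear configuration reachable)

change-point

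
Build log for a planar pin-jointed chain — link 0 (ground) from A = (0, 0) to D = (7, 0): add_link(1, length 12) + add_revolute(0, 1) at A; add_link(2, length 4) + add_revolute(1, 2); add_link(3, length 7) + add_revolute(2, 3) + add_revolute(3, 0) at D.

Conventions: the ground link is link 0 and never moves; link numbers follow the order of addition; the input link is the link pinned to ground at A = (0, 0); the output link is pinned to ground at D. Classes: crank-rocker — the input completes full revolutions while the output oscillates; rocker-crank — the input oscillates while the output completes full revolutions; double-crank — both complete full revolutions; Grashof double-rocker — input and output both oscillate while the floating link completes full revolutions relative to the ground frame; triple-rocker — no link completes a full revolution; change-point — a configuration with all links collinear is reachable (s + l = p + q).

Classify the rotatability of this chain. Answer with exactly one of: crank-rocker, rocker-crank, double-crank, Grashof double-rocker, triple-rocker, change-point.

lengths: ground=7, input=12, coupler=4, output=7
sorted: s=4 (shortest), l=12 (longest), p+q=14
s + l = 16 vs p + q = 14
s + l > p + q → non-Grashof → no link fully rotates → triple-rocker

triple-rocker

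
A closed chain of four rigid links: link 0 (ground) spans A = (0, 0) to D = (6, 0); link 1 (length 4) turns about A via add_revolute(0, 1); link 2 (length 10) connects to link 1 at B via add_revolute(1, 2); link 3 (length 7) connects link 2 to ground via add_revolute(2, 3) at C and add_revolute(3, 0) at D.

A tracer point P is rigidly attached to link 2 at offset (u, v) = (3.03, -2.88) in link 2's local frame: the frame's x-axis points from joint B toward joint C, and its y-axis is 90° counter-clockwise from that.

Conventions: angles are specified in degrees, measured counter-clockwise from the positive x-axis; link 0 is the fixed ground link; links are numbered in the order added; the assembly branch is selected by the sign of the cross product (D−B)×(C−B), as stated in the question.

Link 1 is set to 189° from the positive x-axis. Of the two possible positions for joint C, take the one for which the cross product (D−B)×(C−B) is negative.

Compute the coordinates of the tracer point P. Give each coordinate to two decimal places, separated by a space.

A=(0,0), D=(6.00,0)
B = A + 4.00·(cos189°, sin189°) = (-3.9508, -0.6257)
|BD| = 9.9704
circle(B,10.00) ∩ circle(D,7.00): a=7.5428, h=6.5656
  candidates: C₊=(3.1651,6.4003) cross=65.461; C₋=(3.9892,-6.7050) cross=-65.461
  branch - wants cross < 0 → take C=(3.9892,-6.7050) (cross=-65.461)
ex = (C−B)/|BC| = (0.7940,-0.6079); ey = (0.6079,0.7940)
P = B + 3.03·ex + -2.88·ey = (-3.2958,-4.7545)

-3.30 -4.75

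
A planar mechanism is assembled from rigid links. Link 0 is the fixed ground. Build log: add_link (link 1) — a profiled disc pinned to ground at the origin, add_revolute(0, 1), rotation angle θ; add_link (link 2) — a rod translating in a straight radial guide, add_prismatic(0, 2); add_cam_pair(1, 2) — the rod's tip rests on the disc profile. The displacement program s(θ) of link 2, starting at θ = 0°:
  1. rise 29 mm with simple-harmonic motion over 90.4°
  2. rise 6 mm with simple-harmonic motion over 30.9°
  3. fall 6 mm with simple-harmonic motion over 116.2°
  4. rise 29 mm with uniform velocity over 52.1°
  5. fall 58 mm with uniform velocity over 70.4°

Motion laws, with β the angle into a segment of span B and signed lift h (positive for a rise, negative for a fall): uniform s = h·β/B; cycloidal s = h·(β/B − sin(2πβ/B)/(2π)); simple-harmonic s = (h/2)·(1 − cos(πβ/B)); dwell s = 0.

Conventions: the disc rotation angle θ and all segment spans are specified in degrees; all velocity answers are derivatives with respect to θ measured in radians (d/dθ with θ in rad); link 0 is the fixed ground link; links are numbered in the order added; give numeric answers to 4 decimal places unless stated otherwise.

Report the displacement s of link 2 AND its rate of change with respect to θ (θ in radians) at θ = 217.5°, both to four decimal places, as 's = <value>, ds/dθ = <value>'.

seg 1 [0°–90.4°] simple-harmonic, h=29: full span → s += 29 → s = 29.0000
seg 2 [90.4°–121.3°] simple-harmonic, h=6: full span → s += 6 → s = 35.0000
seg 3 [121.3°–237.5°] simple-harmonic, h=-6: θ=217.5° here. β=96.2, B=116.2. -6/2·(1 − cos(π·0.8279)) = -5.5720 → s = 29.4280
velocity in seg [121.3°–237.5°] (simple-harmonic), θ in radians: β = 96.2° = 1.6790 rad, B = 116.2° = 2.0281 rad; ds/dθ = (πh/(2B)) sin(πβ/B) = (π·(-6)/(2·2.0281)) sin(π·0.8279) = -2.392148 mm/rad

s = 29.4280, ds/dθ = -2.3921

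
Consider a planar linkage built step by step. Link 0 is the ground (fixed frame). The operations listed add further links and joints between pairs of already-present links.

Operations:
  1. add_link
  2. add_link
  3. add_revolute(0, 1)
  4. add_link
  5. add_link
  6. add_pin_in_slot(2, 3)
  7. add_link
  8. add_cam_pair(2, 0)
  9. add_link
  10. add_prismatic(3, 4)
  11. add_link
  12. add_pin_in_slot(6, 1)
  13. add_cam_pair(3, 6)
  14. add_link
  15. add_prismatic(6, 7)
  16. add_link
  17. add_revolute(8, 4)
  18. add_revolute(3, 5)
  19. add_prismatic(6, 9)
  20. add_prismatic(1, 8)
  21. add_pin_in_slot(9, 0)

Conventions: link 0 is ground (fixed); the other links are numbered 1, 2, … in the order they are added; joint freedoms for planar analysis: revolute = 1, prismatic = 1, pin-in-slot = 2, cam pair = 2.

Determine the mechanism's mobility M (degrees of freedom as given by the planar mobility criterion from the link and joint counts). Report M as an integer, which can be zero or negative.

(L,J1,J2)=(1,0,0); link0 fixed
link1: (2,0,0)
link2: (3,0,0)
R 0-1 [J1]: (3,1,0)
link3: (4,1,0)
link4: (5,1,0)
PS 2-3 [J2]: (5,1,1)
link5: (6,1,1)
C 2-0 [J2]: (6,1,2)
link6: (7,1,2)
P 3-4 [J1]: (7,2,2)
link7: (8,2,2)
PS 6-1 [J2]: (8,2,3)
C 3-6 [J2]: (8,2,4)
link8: (9,2,4)
P 6-7 [J1]: (9,3,4)
link9: (10,3,4)
R 8-4 [J1]: (10,4,4)
R 3-5 [J1]: (10,5,4)
P 6-9 [J1]: (10,6,4)
P 1-8 [J1]: (10,7,4)
PS 9-0 [J2]: (10,7,5)
Grübler: 3·9 − 2·7 − 5 = 8

M = 8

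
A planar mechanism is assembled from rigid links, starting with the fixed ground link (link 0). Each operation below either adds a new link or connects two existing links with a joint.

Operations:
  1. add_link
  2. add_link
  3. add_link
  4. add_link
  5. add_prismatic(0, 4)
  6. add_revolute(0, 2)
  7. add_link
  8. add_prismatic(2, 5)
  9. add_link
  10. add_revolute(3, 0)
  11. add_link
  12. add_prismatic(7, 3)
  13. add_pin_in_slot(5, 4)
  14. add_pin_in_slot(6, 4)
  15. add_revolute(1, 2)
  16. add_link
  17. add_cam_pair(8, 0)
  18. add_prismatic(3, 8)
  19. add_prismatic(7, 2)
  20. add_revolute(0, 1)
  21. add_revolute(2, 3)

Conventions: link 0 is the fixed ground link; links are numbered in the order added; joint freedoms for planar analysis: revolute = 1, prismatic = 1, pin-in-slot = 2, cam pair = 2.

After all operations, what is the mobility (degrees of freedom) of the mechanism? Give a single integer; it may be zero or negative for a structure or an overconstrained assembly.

link 0 = ground. State L|J1|J2 = 1|0|0
+link1  2|0|0
+link2  3|0|0
+link3  4|0|0
+link4  5|0|0
P(0,4) f=1→J1  5|1|0
R(0,2) f=1→J1  5|2|0
+link5  6|2|0
P(2,5) f=1→J1  6|3|0
+link6  7|3|0
R(3,0) f=1→J1  7|4|0
+link7  8|4|0
P(7,3) f=1→J1  8|5|0
PS(5,4) f=2→J2  8|5|1
PS(6,4) f=2→J2  8|5|2
R(1,2) f=1→J1  8|6|2
+link8  9|6|2
C(8,0) f=2→J2  9|6|3
P(3,8) f=1→J1  9|7|3
P(7,2) f=1→J1  9|8|3
R(0,1) f=1→J1  9|9|3
R(2,3) f=1→J1  9|10|3
M = 3(9−1)−2·10−3 = 24−20−3 = 1

M = 1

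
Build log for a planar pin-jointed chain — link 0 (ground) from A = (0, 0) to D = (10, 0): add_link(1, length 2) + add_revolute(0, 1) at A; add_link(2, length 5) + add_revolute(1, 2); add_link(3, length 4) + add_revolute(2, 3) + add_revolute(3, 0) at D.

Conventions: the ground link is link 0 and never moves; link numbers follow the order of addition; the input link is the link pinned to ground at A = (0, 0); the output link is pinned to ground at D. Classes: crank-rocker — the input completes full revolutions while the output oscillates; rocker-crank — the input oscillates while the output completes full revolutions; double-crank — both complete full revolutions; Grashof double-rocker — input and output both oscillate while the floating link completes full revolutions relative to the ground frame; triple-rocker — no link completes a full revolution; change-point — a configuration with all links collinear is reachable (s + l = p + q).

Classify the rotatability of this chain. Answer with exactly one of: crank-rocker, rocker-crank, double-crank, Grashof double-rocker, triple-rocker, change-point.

lengths: ground=10, input=2, coupler=5, output=4
sorted: s=2 (shortest), l=10 (longest), p+q=9
s + l = 12 vs p + q = 9
s + l > p + q → non-Grashof → no link fully rotates → triple-rocker

triple-rocker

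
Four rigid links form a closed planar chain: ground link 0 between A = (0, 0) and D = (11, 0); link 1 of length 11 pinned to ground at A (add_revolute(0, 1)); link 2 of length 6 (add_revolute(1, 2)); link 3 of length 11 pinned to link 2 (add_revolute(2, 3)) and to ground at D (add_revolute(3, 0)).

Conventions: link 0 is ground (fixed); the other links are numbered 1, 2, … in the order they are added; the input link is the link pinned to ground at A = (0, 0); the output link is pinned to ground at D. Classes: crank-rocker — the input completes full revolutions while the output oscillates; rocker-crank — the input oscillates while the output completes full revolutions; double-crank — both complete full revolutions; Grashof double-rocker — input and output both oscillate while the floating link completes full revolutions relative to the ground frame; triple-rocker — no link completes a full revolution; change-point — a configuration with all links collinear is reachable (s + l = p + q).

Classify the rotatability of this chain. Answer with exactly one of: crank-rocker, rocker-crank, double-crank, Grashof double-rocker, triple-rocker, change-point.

lengths: ground=11, input=11, coupler=6, output=11
sorted: s=6 (shortest), l=11 (longest), p+q=22
s + l = 17 vs p + q = 22
s + l < p + q (Grashof) with shortest = coupler link → Grashof double-rocker

Grashof double-rocker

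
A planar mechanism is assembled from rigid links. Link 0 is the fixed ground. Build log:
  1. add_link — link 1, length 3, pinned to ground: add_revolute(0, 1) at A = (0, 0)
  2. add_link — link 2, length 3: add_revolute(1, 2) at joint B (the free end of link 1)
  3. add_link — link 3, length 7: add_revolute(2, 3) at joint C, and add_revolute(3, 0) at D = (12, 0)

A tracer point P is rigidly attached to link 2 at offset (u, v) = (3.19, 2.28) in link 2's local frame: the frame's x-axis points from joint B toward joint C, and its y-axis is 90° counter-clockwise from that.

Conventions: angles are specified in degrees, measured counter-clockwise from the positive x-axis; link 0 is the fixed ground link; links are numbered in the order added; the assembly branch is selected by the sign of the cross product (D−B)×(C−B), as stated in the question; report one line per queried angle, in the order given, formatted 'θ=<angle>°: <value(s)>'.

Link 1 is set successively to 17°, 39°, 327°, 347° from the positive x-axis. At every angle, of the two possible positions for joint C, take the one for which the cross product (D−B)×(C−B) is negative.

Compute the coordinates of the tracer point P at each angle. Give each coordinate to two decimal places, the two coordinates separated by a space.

A=(0,0), D=(12.00,0)
θ=17°: B = A + 3.00·(cos17°, sin17°) = (2.8689, 0.8771)
θ=17°: |BD| = 9.1731
θ=17°: circle(B,3.00) ∩ circle(D,7.00): a=2.4063, h=1.7916
θ=17°:   candidates: C₊=(5.4355,2.4304) cross=16.435; C₋=(5.0929,-1.1364) cross=-16.435
θ=17°:   branch - wants cross < 0 → take C=(5.0929,-1.1364) (cross=-16.435)
θ=17°: ex = (C−B)/|BC| = (0.7413,-0.6712); ey = (0.6712,0.7413)
θ=17°: P = B + 3.19·ex + 2.28·ey = (6.7639,0.4263)
θ=39°: B = A + 3.00·(cos39°, sin39°) = (2.3314, 1.8880)
θ=39°: |BD| = 9.8512
θ=39°: circle(B,3.00) ∩ circle(D,7.00): a=2.8954, h=0.7854
θ=39°:   candidates: C₊=(5.3237,2.1039) cross=7.737; C₋=(5.0226,0.5622) cross=-7.737
θ=39°:   branch - wants cross < 0 → take C=(5.0226,0.5622) (cross=-7.737)
θ=39°: ex = (C−B)/|BC| = (0.8971,-0.4419); ey = (0.4419,0.8971)
θ=39°: P = B + 3.19·ex + 2.28·ey = (6.2006,2.5236)
θ=327°: B = A + 3.00·(cos327°, sin327°) = (2.5160, -1.6339)
θ=327°: |BD| = 9.6237
θ=327°: circle(B,3.00) ∩ circle(D,7.00): a=2.7337, h=1.2358
θ=327°:   candidates: C₊=(5.0002,0.0480) cross=11.893; C₋=(5.4198,-2.3876) cross=-11.893
θ=327°:   branch - wants cross < 0 → take C=(5.4198,-2.3876) (cross=-11.893)
θ=327°: ex = (C−B)/|BC| = (0.9679,-0.2512); ey = (0.2512,0.9679)
θ=327°: P = B + 3.19·ex + 2.28·ey = (6.1765,-0.2285)
θ=347°: B = A + 3.00·(cos347°, sin347°) = (2.9231, -0.6749)
θ=347°: |BD| = 9.1019
θ=347°: circle(B,3.00) ∩ circle(D,7.00): a=2.3536, h=1.8602
θ=347°:   candidates: C₊=(5.1323,1.3547) cross=16.932; C₋=(5.4082,-2.3554) cross=-16.932
θ=347°:   branch - wants cross < 0 → take C=(5.4082,-2.3554) (cross=-16.932)
θ=347°: ex = (C−B)/|BC| = (0.8284,-0.5602); ey = (0.5602,0.8284)
θ=347°: P = B + 3.19·ex + 2.28·ey = (6.8428,-0.5732)

θ=17°: 6.76 0.43
θ=39°: 6.20 2.52
θ=327°: 6.18 -0.23
θ=347°: 6.84 -0.57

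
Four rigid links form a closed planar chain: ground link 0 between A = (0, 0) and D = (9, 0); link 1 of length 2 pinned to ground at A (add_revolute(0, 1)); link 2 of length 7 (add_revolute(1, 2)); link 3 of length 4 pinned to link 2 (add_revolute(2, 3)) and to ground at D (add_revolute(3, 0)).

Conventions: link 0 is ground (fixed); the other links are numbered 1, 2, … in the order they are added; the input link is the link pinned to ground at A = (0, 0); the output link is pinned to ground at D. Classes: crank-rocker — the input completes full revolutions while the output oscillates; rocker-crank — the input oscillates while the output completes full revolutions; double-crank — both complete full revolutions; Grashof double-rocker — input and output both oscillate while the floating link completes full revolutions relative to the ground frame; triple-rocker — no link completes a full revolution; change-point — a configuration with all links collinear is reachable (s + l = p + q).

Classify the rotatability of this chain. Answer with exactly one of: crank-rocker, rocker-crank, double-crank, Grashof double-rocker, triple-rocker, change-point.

lengths: ground=9, input=2, coupler=7, output=4
sorted: s=2 (shortest), l=9 (longest), p+q=11
s + l = 11 vs p + q = 11
s + l = p + q → change-point (collinear configuration reachable)

change-point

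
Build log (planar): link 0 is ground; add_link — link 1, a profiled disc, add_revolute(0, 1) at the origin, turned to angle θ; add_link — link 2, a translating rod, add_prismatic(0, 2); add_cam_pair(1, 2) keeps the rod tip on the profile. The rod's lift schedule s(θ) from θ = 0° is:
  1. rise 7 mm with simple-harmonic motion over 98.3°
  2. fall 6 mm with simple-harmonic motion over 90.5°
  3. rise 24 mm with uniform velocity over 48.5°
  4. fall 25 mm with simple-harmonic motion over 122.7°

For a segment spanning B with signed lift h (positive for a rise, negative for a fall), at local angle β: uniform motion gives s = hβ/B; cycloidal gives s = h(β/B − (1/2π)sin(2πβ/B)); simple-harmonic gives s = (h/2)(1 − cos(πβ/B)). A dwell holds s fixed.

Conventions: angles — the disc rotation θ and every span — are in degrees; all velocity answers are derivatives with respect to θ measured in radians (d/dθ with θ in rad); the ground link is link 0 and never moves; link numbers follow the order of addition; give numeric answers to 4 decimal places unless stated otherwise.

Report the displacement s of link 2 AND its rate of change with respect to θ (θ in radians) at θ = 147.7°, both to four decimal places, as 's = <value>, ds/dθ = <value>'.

seg 1 [0°–98.3°] simple-harmonic, h=7: full span → s += 7 → s = 7.0000
seg 2 [98.3°–188.8°] simple-harmonic, h=-6: θ=147.7° here. β=49.4, B=90.5. -6/2·(1 − cos(π·0.5459)) = -3.4307 → s = 3.5693
velocity in seg [98.3°–188.8°] (simple-harmonic), θ in radians: β = 49.4° = 0.8622 rad, B = 90.5° = 1.5795 rad; ds/dθ = (πh/(2B)) sin(πβ/B) = (π·(-6)/(2·1.5795)) sin(π·0.5459) = -5.905040 mm/rad

s = 3.5693, ds/dθ = -5.9050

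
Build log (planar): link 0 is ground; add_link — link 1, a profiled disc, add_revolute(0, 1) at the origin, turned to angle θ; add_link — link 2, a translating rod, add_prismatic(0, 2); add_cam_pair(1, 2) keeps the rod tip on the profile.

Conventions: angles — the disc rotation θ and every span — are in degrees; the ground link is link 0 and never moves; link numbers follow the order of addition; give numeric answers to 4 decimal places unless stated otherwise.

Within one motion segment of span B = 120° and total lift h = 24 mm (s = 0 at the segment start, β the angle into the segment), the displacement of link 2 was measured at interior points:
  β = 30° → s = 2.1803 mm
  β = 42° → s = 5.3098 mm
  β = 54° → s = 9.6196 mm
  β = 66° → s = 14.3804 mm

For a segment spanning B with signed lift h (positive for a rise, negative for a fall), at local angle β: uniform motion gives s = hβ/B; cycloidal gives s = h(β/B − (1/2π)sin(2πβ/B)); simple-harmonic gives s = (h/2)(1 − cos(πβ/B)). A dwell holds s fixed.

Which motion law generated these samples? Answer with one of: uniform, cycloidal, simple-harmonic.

candidates at β/B = r: uniform s = h·r (linear in β); cycloidal s = h·(r − sin(2πr)/(2π)); simple-harmonic s = (h/2)(1 − cos(πr))
β=30°: printed 2.1803 | uniform 6.0000, cycloidal 2.1803, simple-harmonic 3.5147
β=42°: printed 5.3098 | uniform 8.4000, cycloidal 5.3098, simple-harmonic 6.5521
β=54°: printed 9.6196 | uniform 10.8000, cycloidal 9.6196, simple-harmonic 10.1228
β=66°: printed 14.3804 | uniform 13.2000, cycloidal 14.3804, simple-harmonic 13.8772
only one law matches every sample → cycloidal

cycloidal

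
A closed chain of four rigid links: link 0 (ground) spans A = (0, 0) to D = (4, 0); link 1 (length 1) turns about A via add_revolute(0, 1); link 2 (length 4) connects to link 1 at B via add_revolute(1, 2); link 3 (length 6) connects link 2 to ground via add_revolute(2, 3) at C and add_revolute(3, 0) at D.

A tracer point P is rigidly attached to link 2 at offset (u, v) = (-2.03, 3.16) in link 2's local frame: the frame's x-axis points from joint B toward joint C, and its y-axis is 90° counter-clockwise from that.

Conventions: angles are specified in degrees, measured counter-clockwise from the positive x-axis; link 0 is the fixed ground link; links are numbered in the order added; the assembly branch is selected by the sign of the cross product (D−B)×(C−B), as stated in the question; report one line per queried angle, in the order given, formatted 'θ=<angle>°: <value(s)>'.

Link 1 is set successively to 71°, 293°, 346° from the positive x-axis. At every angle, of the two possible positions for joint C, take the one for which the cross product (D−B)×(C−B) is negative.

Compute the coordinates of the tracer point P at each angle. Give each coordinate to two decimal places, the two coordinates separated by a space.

A=(0,0), D=(4.00,0)
θ=71°: B = A + 1.00·(cos71°, sin71°) = (0.3256, 0.9455)
θ=71°: |BD| = 3.7941
θ=71°: circle(B,4.00) ∩ circle(D,6.00): a=-0.7386, h=3.9312
θ=71°:   candidates: C₊=(0.5900,4.9368) cross=14.916; C₋=(-1.3694,-2.6776) cross=-14.916
θ=71°:   branch - wants cross < 0 → take C=(-1.3694,-2.6776) (cross=-14.916)
θ=71°: ex = (C−B)/|BC| = (-0.4237,-0.9058); ey = (0.9058,-0.4237)
θ=71°: P = B + -2.03·ex + 3.16·ey = (4.0480,1.4452)
θ=293°: B = A + 1.00·(cos293°, sin293°) = (0.3907, -0.9205)
θ=293°: |BD| = 3.7248
θ=293°: circle(B,4.00) ∩ circle(D,6.00): a=-0.8223, h=3.9146
θ=293°:   candidates: C₊=(-1.3735,2.6694) cross=14.581; C₋=(0.5613,-4.9169) cross=-14.581
θ=293°:   branch - wants cross < 0 → take C=(0.5613,-4.9169) (cross=-14.581)
θ=293°: ex = (C−B)/|BC| = (0.0427,-0.9991); ey = (0.9991,0.0427)
θ=293°: P = B + -2.03·ex + 3.16·ey = (3.4613,1.2424)
θ=346°: B = A + 1.00·(cos346°, sin346°) = (0.9703, -0.2419)
θ=346°: |BD| = 3.0393
θ=346°: circle(B,4.00) ∩ circle(D,6.00): a=-1.7705, h=3.5868
θ=346°:   candidates: C₊=(-1.0801,3.1926) cross=10.902; C₋=(-0.5091,-3.9583) cross=-10.902
θ=346°:   branch - wants cross < 0 → take C=(-0.5091,-3.9583) (cross=-10.902)
θ=346°: ex = (C−B)/|BC| = (-0.3698,-0.9291); ey = (0.9291,-0.3698)
θ=346°: P = B + -2.03·ex + 3.16·ey = (4.6570,0.4754)

θ=71°: 4.05 1.45
θ=293°: 3.46 1.24
θ=346°: 4.66 0.48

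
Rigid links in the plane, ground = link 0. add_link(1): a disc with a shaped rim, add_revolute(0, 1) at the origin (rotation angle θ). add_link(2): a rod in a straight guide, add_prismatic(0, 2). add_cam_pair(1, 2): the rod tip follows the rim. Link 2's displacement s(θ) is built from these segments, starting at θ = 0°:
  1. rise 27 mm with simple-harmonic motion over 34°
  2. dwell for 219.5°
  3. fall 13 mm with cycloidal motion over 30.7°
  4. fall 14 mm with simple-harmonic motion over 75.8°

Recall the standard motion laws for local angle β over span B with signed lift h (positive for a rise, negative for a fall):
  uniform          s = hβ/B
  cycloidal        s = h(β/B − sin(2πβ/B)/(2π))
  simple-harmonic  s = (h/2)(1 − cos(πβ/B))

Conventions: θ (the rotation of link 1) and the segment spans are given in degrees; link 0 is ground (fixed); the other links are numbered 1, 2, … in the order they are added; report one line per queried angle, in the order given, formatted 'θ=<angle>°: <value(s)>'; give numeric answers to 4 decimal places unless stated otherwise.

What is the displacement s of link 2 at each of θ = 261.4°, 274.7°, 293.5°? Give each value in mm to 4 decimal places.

segment 1 (0° to 34°, simple-harmonic, h = 27) is passed completely: s = 0.0000 + (27) = 27.0000
segment 2 (34° to 253.5°, dwell): s unchanged at 27.0000
θ = 261.4° falls in segment 3 (253.5° to 284.2°, cycloidal, h = -13): β = 261.4 − 253.5 = 7.9°, B = 30.7°; Δs = -13·(0.2573 − sin(2π·0.2573)/(2π)) = -1.2785; s = 27.0000 − 1.2785 = 25.7215
θ = 274.7° falls in segment 3 (253.5° to 284.2°, cycloidal, h = -13): β = 274.7 − 253.5 = 21.2°, B = 30.7°; Δs = -13·(0.6906 − sin(2π·0.6906)/(2π)) = -10.9036; s = 27.0000 − 10.9036 = 16.0964
segment 3 (253.5° to 284.2°, cycloidal, h = -13) is passed completely: s = 27.0000 + (-13) = 14.0000
θ = 293.5° falls in segment 4 (284.2° to 360°, simple-harmonic, h = -14): β = 293.5 − 284.2 = 9.3°, B = 75.8°; Δs = -14/2·(1 − cos(π·0.1227)) = -0.5136; s = 14.0000 − 0.5136 = 13.4864

θ=261.4°: 25.7215
θ=274.7°: 16.0964
θ=293.5°: 13.4864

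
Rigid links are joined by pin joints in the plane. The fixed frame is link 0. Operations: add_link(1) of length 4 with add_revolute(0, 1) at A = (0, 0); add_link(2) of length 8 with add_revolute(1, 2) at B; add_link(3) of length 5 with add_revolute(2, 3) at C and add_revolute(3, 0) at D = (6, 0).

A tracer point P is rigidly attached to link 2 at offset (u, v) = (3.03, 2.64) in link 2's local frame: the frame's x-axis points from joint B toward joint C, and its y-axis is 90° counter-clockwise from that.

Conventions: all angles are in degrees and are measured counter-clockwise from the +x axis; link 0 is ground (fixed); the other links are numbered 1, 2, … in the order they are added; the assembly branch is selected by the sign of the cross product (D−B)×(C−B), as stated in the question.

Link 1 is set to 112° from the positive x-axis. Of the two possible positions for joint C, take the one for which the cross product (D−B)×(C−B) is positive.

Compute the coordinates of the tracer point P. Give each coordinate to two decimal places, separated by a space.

A=(0,0), D=(6.00,0)
B = A + 4.00·(cos112°, sin112°) = (-1.4984, 3.7087)
|BD| = 8.3655
circle(B,8.00) ∩ circle(D,5.00): a=6.5137, h=4.6445
  candidates: C₊=(6.3993,4.9840) cross=38.853; C₋=(2.2811,-3.3422) cross=-38.853
  branch + wants cross > 0 → take C=(6.3993,4.9840) (cross=38.853)
ex = (C−B)/|BC| = (0.9872,0.1594); ey = (-0.1594,0.9872)
P = B + 3.03·ex + 2.64·ey = (1.0720,6.7980)

1.07 6.80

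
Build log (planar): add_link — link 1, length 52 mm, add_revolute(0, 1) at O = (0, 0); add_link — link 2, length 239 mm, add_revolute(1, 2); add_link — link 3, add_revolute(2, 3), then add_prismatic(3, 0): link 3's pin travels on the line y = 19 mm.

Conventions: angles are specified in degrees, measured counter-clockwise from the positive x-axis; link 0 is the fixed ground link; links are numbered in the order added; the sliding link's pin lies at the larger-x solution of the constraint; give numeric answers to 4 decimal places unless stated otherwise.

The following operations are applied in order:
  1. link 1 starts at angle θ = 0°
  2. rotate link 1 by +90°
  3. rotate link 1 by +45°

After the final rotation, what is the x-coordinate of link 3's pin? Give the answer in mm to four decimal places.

geometry: r = 52 mm, L = 239 mm, e = 19 mm; θ starts at 0°
rotate link 1 by +90°: θ ← 0° +90° = 90°
rotate link 1 by +45°: θ ← 90° +45° = 135°
crank pin P = (r cos θ, r sin θ) = (-36.769553, 36.769553)
h = r sin θ − e = 36.769553 − 19 = 17.769553
x = r cos θ + √(L² − h²) = -36.769553 + 238.338505 = 201.568952

201.5690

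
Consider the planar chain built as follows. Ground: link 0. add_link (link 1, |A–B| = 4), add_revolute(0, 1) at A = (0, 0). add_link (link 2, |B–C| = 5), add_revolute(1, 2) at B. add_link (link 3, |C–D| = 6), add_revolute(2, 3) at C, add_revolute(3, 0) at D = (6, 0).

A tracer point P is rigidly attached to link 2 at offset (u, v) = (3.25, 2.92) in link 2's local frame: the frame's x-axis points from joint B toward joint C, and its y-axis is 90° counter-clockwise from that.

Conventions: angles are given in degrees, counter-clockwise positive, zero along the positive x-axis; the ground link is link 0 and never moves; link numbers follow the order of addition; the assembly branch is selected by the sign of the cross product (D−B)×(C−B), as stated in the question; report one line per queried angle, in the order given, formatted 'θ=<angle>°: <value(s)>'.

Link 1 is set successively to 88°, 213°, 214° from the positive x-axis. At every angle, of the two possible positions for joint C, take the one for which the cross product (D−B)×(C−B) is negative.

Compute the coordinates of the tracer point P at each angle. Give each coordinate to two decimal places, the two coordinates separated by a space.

A=(0,0), D=(6.00,0)
θ=88°: B = A + 4.00·(cos88°, sin88°) = (0.1396, 3.9976)
θ=88°: |BD| = 7.0940
θ=88°: circle(B,5.00) ∩ circle(D,6.00): a=2.7717, h=4.1615
θ=88°:   candidates: C₊=(4.7744,5.8735) cross=29.521; C₋=(0.0843,-1.0021) cross=-29.521
θ=88°:   branch - wants cross < 0 → take C=(0.0843,-1.0021) (cross=-29.521)
θ=88°: ex = (C−B)/|BC| = (-0.0111,-0.9999); ey = (0.9999,-0.0111)
θ=88°: P = B + 3.25·ex + 2.92·ey = (3.0235,0.7155)
θ=213°: B = A + 4.00·(cos213°, sin213°) = (-3.3547, -2.1786)
θ=213°: |BD| = 9.6050
θ=213°: circle(B,5.00) ∩ circle(D,6.00): a=4.2299, h=2.6661
θ=213°:   candidates: C₊=(0.1603,1.3775) cross=25.608; C₋=(1.3697,-3.8158) cross=-25.608
θ=213°:   branch - wants cross < 0 → take C=(1.3697,-3.8158) (cross=-25.608)
θ=213°: ex = (C−B)/|BC| = (0.9449,-0.3274); ey = (0.3274,0.9449)
θ=213°: P = B + 3.25·ex + 2.92·ey = (0.6723,-0.4837)
θ=214°: B = A + 4.00·(cos214°, sin214°) = (-3.3162, -2.2368)
θ=214°: |BD| = 9.5809
θ=214°: circle(B,5.00) ∩ circle(D,6.00): a=4.2164, h=2.6874
θ=214°:   candidates: C₊=(0.1563,1.3607) cross=25.748; C₋=(1.4111,-3.8655) cross=-25.748
θ=214°:   branch - wants cross < 0 → take C=(1.4111,-3.8655) (cross=-25.748)
θ=214°: ex = (C−B)/|BC| = (0.9455,-0.3258); ey = (0.3258,0.9455)
θ=214°: P = B + 3.25·ex + 2.92·ey = (0.7078,-0.5347)

θ=88°: 3.02 0.72
θ=213°: 0.67 -0.48
θ=214°: 0.71 -0.53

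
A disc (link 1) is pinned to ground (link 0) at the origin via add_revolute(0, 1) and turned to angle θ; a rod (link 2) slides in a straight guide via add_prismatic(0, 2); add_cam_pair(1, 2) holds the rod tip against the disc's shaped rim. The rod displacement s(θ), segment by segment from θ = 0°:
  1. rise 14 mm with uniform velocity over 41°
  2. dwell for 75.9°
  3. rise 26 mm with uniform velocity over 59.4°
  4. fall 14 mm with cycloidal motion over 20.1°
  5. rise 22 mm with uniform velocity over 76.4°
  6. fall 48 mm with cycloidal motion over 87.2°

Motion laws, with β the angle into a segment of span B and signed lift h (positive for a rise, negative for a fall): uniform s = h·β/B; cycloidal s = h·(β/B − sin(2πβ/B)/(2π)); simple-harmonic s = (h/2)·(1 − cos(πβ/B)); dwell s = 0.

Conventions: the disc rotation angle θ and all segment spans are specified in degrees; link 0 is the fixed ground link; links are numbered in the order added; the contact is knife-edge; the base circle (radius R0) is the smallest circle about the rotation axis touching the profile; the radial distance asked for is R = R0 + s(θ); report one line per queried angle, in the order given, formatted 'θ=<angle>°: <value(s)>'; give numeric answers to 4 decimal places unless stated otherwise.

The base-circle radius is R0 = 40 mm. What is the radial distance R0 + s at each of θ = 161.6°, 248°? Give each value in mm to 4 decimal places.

segment 1 (0° to 41°, uniform, h = 14) is passed completely: s = 0.0000 + (14) = 14.0000
segment 2 (41° to 116.9°, dwell): s unchanged at 14.0000
θ = 161.6° falls in segment 3 (116.9° to 176.3°, uniform, h = 26): β = 161.6 − 116.9 = 44.7°, B = 59.4°; Δs = 26·44.7/59.4 = 19.5657; s = 14.0000 + 19.5657 = 33.5657
segment 3 (116.9° to 176.3°, uniform, h = 26) is passed completely: s = 14.0000 + (26) = 40.0000
segment 4 (176.3° to 196.4°, cycloidal, h = -14) is passed completely: s = 40.0000 + (-14) = 26.0000
θ = 248° falls in segment 5 (196.4° to 272.8°, uniform, h = 22): β = 248 − 196.4 = 51.6°, B = 76.4°; Δs = 22·51.6/76.4 = 14.8586; s = 26.0000 + 14.8586 = 40.8586
θ=161.6°: R = R0 + s = 40 + 33.5657 = 73.5657
θ=248°: R = R0 + s = 40 + 40.8586 = 80.8586

θ=161.6°: 73.5657
θ=248°: 80.8586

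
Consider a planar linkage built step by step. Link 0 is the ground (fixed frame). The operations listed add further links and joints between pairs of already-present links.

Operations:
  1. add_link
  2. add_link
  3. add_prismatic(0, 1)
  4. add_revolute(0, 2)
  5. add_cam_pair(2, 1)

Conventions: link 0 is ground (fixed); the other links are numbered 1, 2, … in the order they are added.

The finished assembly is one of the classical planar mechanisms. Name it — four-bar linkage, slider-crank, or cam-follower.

links: 3 (incl. ground); joints: 1 revolute, 1 prismatic, 1 higher (cam) pair, forming one closed loop
3 links, revolute + prismatic + higher pair in one loop → cam-follower

cam-follower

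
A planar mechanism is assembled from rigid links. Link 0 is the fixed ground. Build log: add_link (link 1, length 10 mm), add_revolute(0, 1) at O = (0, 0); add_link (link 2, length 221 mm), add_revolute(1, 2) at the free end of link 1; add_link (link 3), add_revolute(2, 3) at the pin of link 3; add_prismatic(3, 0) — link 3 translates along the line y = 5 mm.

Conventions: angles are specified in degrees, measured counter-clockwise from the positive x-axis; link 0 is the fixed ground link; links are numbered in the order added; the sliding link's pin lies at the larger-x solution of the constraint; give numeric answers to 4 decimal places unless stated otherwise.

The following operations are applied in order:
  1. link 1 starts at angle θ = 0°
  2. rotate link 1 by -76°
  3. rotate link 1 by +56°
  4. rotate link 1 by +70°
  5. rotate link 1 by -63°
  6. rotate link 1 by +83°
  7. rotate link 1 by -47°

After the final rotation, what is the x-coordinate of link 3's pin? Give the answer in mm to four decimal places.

geometry: r = 10 mm, L = 221 mm, e = 5 mm; θ starts at 0°
rotate link 1 by -76°: θ ← 0° -76° = -76°
rotate link 1 by +56°: θ ← -76° +56° = -20°
rotate link 1 by +70°: θ ← -20° +70° = 50°
rotate link 1 by -63°: θ ← 50° -63° = -13°
rotate link 1 by +83°: θ ← -13° +83° = 70°
rotate link 1 by -47°: θ ← 70° -47° = 23°
crank pin P = (r cos θ, r sin θ) = (9.205049, 3.907311)
h = r sin θ − e = 3.907311 − 5 = -1.092689
x = r cos θ + √(L² − h²) = 9.205049 + 220.997299 = 230.202347

230.2023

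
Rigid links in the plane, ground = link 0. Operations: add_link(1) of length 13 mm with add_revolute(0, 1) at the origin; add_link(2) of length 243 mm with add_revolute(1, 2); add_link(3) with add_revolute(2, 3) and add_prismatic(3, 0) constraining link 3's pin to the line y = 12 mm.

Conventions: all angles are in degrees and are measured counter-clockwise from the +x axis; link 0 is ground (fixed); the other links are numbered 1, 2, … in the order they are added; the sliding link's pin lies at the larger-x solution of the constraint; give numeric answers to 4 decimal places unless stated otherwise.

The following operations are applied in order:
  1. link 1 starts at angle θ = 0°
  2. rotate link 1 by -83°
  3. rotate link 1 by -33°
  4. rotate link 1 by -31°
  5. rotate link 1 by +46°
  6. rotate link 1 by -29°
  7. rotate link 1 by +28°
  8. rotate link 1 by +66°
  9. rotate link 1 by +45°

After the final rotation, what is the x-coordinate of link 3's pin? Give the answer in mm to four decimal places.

geometry: r = 13 mm, L = 243 mm, e = 12 mm; θ starts at 0°
rotate link 1 by -83°: θ ← 0° -83° = -83°
rotate link 1 by -33°: θ ← -83° -33° = -116°
rotate link 1 by -31°: θ ← -116° -31° = -147°
rotate link 1 by +46°: θ ← -147° +46° = -101°
rotate link 1 by -29°: θ ← -101° -29° = -130°
rotate link 1 by +28°: θ ← -130° +28° = -102°
rotate link 1 by +66°: θ ← -102° +66° = -36°
rotate link 1 by +45°: θ ← -36° +45° = 9°
crank pin P = (r cos θ, r sin θ) = (12.839948, 2.033648)
h = r sin θ − e = 2.033648 − 12 = -9.966352
x = r cos θ + √(L² − h²) = 12.839948 + 242.795535 = 255.635483

255.6355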